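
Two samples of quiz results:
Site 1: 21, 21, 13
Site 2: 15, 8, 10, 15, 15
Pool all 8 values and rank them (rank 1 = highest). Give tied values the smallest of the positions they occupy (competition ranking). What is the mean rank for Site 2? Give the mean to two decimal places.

4.80

Sorted (descending): 21, 21, 15, 15, 15, 13, 10, 8
The 2 values of 21 occupy positions 1–2 → each gets rank 1.
The 3 values of 15 occupy positions 3–5 → each gets rank 3.
Site 2 values → pooled ranks: 15→3, 8→8, 10→7, 15→3, 15→3
Mean rank = (3 + 8 + 7 + 3 + 3) / 5 = 4.80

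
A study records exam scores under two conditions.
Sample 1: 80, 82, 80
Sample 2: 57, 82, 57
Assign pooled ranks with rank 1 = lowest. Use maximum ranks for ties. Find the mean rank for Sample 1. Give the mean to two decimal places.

Sorted (ascending): 57, 57, 80, 80, 82, 82
The 2 values of 57 occupy positions 1–2 → each gets rank 2.
The 2 values of 80 occupy positions 3–4 → each gets rank 4.
The 2 values of 82 occupy positions 5–6 → each gets rank 6.
Sample 1 values → pooled ranks: 80→4, 82→6, 80→4
Mean rank = (4 + 6 + 4) / 3 = 4.67

4.67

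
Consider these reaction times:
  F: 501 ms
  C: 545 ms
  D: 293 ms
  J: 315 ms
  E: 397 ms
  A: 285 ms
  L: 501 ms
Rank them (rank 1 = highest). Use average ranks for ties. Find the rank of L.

2.5

Sorted (descending): 545, 501, 501, 397, 315, 293, 285
The 2 values of 501 occupy positions 2–3 → average rank (2+3)/2 = 2.5.
L has value 501 ms → rank 2.5.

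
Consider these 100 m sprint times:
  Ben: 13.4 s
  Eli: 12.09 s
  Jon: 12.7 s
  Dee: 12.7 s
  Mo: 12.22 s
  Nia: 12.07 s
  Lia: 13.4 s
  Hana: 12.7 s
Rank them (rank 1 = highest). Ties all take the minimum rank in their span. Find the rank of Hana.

3

Sorted (descending): 13.4, 13.4, 12.7, 12.7, 12.7, 12.22, 12.09, 12.07
The 2 values of 13.4 occupy positions 1–2 → each gets rank 1.
The 3 values of 12.7 occupy positions 3–5 → each gets rank 3.
Hana has value 12.7 s → rank 3.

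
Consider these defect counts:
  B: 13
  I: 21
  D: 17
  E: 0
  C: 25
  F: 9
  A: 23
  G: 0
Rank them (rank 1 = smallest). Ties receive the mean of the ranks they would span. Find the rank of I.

6

Sorted (ascending): 0, 0, 9, 13, 17, 21, 23, 25
The 2 values of 0 occupy positions 1–2 → average rank (1+2)/2 = 1.5.
I has value 21 → rank 6.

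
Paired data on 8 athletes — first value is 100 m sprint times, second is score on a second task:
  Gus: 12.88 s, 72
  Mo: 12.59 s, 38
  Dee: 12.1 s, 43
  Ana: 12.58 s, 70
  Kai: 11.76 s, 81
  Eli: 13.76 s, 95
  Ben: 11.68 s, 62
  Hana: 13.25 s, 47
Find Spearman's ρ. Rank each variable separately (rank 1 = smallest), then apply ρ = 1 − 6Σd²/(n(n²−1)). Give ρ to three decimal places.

Ranks of variable 1: 6, 5, 3, 4, 2, 8, 1, 7
Ranks of variable 2: 6, 1, 2, 5, 7, 8, 4, 3
d = r₁ − r₂: 0, 4, 1, -1, -5, 0, -3, 4
d²: 0, 16, 1, 1, 25, 0, 9, 16; Σd² = 68
ρ = 1 − 6·68/(8·63) = 1 − 408/504 = 0.190

0.190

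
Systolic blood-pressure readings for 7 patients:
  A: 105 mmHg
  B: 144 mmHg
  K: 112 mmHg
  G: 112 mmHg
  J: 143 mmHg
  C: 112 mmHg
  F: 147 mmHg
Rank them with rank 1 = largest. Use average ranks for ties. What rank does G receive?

Sorted (descending): 147, 144, 143, 112, 112, 112, 105
The 3 values of 112 occupy positions 4–6 → average rank 5.
G has value 112 mmHg → rank 5.

5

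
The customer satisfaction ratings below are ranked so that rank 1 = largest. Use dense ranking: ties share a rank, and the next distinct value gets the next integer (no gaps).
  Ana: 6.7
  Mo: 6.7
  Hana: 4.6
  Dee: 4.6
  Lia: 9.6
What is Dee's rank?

Sorted (descending): 9.6, 6.7, 6.7, 4.6, 4.6
The 2 values of 6.7 share dense rank 2.
The 2 values of 4.6 share dense rank 3.
Remaining distinct values take the next consecutive integers.
Dee has value 4.6 → rank 3.

3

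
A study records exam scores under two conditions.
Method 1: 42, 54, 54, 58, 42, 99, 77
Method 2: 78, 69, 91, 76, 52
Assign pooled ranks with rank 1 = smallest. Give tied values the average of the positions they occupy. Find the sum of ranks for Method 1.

Sorted (ascending): 42, 42, 52, 54, 54, 58, 69, 76, 77, 78, 91, 99
The 2 values of 42 occupy positions 1–2 → average rank (1+2)/2 = 1.5.
The 2 values of 54 occupy positions 4–5 → average rank (4+5)/2 = 4.5.
Method 1 values → pooled ranks: 42→1.5, 54→4.5, 54→4.5, 58→6, 42→1.5, 99→12, 77→9
Rank sum = 1.5 + 4.5 + 4.5 + 6 + 1.5 + 12 + 9 = 39

39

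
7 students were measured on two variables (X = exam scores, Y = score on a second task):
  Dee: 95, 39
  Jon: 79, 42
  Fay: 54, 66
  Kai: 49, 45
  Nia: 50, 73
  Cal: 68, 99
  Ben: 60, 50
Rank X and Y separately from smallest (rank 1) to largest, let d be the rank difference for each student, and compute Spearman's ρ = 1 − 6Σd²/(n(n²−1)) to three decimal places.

-0.429

Ranks of variable 1: 7, 6, 3, 1, 2, 5, 4
Ranks of variable 2: 1, 2, 5, 3, 6, 7, 4
d = r₁ − r₂: 6, 4, -2, -2, -4, -2, 0
d²: 36, 16, 4, 4, 16, 4, 0; Σd² = 80
ρ = 1 − 6·80/(7·48) = 1 − 480/336 = -0.429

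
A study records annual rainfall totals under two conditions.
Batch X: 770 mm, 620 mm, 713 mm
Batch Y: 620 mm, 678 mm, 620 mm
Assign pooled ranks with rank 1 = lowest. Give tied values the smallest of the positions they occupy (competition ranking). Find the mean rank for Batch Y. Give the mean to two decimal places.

2.00

Sorted (ascending): 620, 620, 620, 678, 713, 770
The 3 values of 620 occupy positions 1–3 → each gets rank 1.
Batch Y values → pooled ranks: 620→1, 678→4, 620→1
Mean rank = (1 + 4 + 1) / 3 = 2.00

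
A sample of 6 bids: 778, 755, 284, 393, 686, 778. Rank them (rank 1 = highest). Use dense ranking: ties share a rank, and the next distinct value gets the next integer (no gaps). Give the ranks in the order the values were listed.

1, 2, 5, 4, 3, 1

Sorted (descending): 778, 778, 755, 686, 393, 284
The 2 values of 778 share dense rank 1.
Remaining distinct values take the next consecutive integers.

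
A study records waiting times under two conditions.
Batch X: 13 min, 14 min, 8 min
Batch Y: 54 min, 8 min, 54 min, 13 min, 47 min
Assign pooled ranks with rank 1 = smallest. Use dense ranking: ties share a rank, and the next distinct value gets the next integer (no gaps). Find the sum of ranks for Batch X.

Sorted (ascending): 8, 8, 13, 13, 14, 47, 54, 54
The 2 values of 8 share dense rank 1.
The 2 values of 13 share dense rank 2.
The 2 values of 54 share dense rank 5.
Remaining distinct values take the next consecutive integers.
Batch X values → pooled ranks: 13→2, 14→3, 8→1
Rank sum = 2 + 3 + 1 = 6

6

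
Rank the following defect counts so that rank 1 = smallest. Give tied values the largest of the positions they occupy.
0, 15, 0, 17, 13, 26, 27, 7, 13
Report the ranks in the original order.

Sorted (ascending): 0, 0, 7, 13, 13, 15, 17, 26, 27
The 2 values of 0 occupy positions 1–2 → each gets rank 2.
The 2 values of 13 occupy positions 4–5 → each gets rank 5.

2, 6, 2, 7, 5, 8, 9, 3, 5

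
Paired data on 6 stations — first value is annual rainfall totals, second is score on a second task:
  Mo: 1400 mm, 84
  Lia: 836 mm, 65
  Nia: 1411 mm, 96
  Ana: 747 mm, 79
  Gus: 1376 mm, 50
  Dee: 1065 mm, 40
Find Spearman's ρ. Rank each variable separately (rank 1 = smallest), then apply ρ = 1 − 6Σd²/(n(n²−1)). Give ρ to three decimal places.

0.486

Ranks of variable 1: 5, 2, 6, 1, 4, 3
Ranks of variable 2: 5, 3, 6, 4, 2, 1
d = r₁ − r₂: 0, -1, 0, -3, 2, 2
d²: 0, 1, 0, 9, 4, 4; Σd² = 18
ρ = 1 − 6·18/(6·35) = 1 − 108/210 = 0.486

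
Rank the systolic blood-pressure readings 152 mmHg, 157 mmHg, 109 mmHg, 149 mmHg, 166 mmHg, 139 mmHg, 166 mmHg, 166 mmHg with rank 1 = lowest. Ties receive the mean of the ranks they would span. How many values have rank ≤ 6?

Sorted (ascending): 109, 139, 149, 152, 157, 166, 166, 166
The 3 values of 166 occupy positions 6–8 → average rank 7.
Ranks ≤ 6: {1, 2, 3, 4, 5} → 5 values.

5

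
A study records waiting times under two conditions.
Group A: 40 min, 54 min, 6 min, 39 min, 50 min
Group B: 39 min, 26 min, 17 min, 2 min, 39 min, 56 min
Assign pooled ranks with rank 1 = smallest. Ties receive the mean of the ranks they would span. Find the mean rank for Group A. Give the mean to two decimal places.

Sorted (ascending): 2, 6, 17, 26, 39, 39, 39, 40, 50, 54, 56
The 3 values of 39 occupy positions 5–7 → average rank 6.
Group A values → pooled ranks: 40→8, 54→10, 6→2, 39→6, 50→9
Mean rank = (8 + 10 + 2 + 6 + 9) / 5 = 7.00

7.00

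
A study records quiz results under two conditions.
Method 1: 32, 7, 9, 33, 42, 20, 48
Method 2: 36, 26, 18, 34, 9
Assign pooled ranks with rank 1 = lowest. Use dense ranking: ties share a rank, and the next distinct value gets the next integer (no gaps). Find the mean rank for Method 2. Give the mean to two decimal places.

5.40

Sorted (ascending): 7, 9, 9, 18, 20, 26, 32, 33, 34, 36, 42, 48
The 2 values of 9 share dense rank 2.
Remaining distinct values take the next consecutive integers.
Method 2 values → pooled ranks: 36→9, 26→5, 18→3, 34→8, 9→2
Mean rank = (9 + 5 + 3 + 8 + 2) / 5 = 5.40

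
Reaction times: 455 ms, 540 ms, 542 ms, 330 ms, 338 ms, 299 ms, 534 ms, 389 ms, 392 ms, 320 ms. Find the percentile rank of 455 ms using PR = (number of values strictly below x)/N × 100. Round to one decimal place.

N = 10.
Strictly below 455: 6. Equal to 455: 1.
PR = 6/10 × 100 = 60.0

60.0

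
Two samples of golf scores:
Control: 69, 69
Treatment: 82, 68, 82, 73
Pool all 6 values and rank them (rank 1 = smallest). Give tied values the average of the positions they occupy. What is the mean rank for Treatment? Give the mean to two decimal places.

Sorted (ascending): 68, 69, 69, 73, 82, 82
The 2 values of 69 occupy positions 2–3 → average rank (2+3)/2 = 2.5.
The 2 values of 82 occupy positions 5–6 → average rank (5+6)/2 = 5.5.
Treatment values → pooled ranks: 82→5.5, 68→1, 82→5.5, 73→4
Mean rank = (5.5 + 1 + 5.5 + 4) / 4 = 4.00

4.00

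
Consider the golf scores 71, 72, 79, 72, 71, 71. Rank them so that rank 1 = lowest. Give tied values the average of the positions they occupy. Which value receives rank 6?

79

Sorted (ascending): 71, 71, 71, 72, 72, 79
The 3 values of 71 occupy positions 1–3 → average rank 2.
The 2 values of 72 occupy positions 4–5 → average rank (4+5)/2 = 4.5.
Rank 6 → value 79.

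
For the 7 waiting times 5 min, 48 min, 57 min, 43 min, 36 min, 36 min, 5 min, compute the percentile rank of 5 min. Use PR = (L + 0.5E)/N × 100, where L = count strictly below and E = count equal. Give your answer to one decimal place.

14.3

N = 7.
Strictly below 5: 0. Equal to 5: 2.
PR = (0 + 0.5·2)/7 × 100 = 14.3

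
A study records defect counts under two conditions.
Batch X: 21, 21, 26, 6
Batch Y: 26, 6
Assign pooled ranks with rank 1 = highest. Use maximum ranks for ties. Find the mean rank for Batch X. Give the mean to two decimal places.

4.00

Sorted (descending): 26, 26, 21, 21, 6, 6
The 2 values of 26 occupy positions 1–2 → each gets rank 2.
The 2 values of 21 occupy positions 3–4 → each gets rank 4.
The 2 values of 6 occupy positions 5–6 → each gets rank 6.
Batch X values → pooled ranks: 21→4, 21→4, 26→2, 6→6
Mean rank = (4 + 4 + 2 + 6) / 4 = 4.00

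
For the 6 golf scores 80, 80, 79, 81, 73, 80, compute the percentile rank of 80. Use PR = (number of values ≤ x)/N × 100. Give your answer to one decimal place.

83.3

N = 6.
Strictly below 80: 2. Equal to 80: 3.
PR = 5/6 × 100 = 83.3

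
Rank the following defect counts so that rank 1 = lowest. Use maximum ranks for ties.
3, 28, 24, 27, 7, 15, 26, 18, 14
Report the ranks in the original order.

1, 9, 6, 8, 2, 4, 7, 5, 3

Sorted (ascending): 3, 7, 14, 15, 18, 24, 26, 27, 28
No ties — each value takes its position as its rank.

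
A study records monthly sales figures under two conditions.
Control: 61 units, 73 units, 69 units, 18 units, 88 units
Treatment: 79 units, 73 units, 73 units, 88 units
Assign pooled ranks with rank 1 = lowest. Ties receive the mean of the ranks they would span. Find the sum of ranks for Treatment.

Sorted (ascending): 18, 61, 69, 73, 73, 73, 79, 88, 88
The 3 values of 73 occupy positions 4–6 → average rank 5.
The 2 values of 88 occupy positions 8–9 → average rank (8+9)/2 = 8.5.
Treatment values → pooled ranks: 79→7, 73→5, 73→5, 88→8.5
Rank sum = 7 + 5 + 5 + 8.5 = 25.5

25.5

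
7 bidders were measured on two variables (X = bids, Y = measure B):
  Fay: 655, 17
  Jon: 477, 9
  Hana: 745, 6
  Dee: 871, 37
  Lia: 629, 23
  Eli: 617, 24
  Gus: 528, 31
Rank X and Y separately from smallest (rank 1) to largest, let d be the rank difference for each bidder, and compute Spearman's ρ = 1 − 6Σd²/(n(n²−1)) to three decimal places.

Ranks of variable 1: 5, 1, 6, 7, 4, 3, 2
Ranks of variable 2: 3, 2, 1, 7, 4, 5, 6
d = r₁ − r₂: 2, -1, 5, 0, 0, -2, -4
d²: 4, 1, 25, 0, 0, 4, 16; Σd² = 50
ρ = 1 − 6·50/(7·48) = 1 − 300/336 = 0.107

0.107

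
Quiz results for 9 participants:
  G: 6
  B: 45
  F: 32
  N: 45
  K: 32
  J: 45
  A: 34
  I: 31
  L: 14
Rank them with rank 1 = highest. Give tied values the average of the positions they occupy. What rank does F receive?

Sorted (descending): 45, 45, 45, 34, 32, 32, 31, 14, 6
The 3 values of 45 occupy positions 1–3 → average rank 2.
The 2 values of 32 occupy positions 5–6 → average rank (5+6)/2 = 5.5.
F has value 32 → rank 5.5.

5.5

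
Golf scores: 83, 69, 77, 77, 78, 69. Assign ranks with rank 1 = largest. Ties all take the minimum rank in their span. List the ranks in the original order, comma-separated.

1, 5, 3, 3, 2, 5

Sorted (descending): 83, 78, 77, 77, 69, 69
The 2 values of 77 occupy positions 3–4 → each gets rank 3.
The 2 values of 69 occupy positions 5–6 → each gets rank 5.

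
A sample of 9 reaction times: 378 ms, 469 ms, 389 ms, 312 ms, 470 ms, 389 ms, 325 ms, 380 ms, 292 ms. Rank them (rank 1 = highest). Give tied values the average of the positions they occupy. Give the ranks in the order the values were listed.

6, 2, 3.5, 8, 1, 3.5, 7, 5, 9

Sorted (descending): 470, 469, 389, 389, 380, 378, 325, 312, 292
The 2 values of 389 occupy positions 3–4 → average rank (3+4)/2 = 3.5.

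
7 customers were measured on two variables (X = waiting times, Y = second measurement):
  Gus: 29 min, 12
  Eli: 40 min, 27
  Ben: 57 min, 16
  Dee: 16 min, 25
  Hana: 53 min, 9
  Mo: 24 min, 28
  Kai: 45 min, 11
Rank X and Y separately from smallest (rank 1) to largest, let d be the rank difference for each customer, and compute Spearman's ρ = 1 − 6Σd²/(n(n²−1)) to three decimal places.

Ranks of variable 1: 3, 4, 7, 1, 6, 2, 5
Ranks of variable 2: 3, 6, 4, 5, 1, 7, 2
d = r₁ − r₂: 0, -2, 3, -4, 5, -5, 3
d²: 0, 4, 9, 16, 25, 25, 9; Σd² = 88
ρ = 1 − 6·88/(7·48) = 1 − 528/336 = -0.571

-0.571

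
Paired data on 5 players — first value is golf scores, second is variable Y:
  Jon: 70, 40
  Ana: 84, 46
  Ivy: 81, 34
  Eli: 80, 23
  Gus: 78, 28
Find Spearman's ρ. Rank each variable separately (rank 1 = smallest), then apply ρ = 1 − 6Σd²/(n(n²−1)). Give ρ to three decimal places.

0.300

Ranks of variable 1: 1, 5, 4, 3, 2
Ranks of variable 2: 4, 5, 3, 1, 2
d = r₁ − r₂: -3, 0, 1, 2, 0
d²: 9, 0, 1, 4, 0; Σd² = 14
ρ = 1 − 6·14/(5·24) = 1 − 84/120 = 0.300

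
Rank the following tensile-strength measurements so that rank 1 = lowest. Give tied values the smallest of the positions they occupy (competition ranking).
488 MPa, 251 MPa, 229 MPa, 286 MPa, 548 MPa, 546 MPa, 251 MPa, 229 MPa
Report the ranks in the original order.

6, 3, 1, 5, 8, 7, 3, 1

Sorted (ascending): 229, 229, 251, 251, 286, 488, 546, 548
The 2 values of 229 occupy positions 1–2 → each gets rank 1.
The 2 values of 251 occupy positions 3–4 → each gets rank 3.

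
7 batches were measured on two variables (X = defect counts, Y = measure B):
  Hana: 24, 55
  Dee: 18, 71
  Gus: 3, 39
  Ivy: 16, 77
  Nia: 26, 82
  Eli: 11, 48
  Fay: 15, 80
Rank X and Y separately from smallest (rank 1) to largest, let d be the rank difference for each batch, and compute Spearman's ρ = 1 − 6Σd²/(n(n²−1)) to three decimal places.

Ranks of variable 1: 6, 5, 1, 4, 7, 2, 3
Ranks of variable 2: 3, 4, 1, 5, 7, 2, 6
d = r₁ − r₂: 3, 1, 0, -1, 0, 0, -3
d²: 9, 1, 0, 1, 0, 0, 9; Σd² = 20
ρ = 1 − 6·20/(7·48) = 1 − 120/336 = 0.643

0.643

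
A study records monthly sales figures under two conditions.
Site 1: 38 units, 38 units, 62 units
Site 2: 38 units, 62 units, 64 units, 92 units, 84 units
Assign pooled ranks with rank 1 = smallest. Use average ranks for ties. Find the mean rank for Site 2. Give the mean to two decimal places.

5.50

Sorted (ascending): 38, 38, 38, 62, 62, 64, 84, 92
The 3 values of 38 occupy positions 1–3 → average rank 2.
The 2 values of 62 occupy positions 4–5 → average rank (4+5)/2 = 4.5.
Site 2 values → pooled ranks: 38→2, 62→4.5, 64→6, 92→8, 84→7
Mean rank = (2 + 4.5 + 6 + 8 + 7) / 5 = 5.50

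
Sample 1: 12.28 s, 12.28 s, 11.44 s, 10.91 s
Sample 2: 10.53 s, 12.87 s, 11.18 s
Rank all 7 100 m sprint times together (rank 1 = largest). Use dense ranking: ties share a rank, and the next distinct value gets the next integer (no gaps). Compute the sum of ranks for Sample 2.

Sorted (descending): 12.87, 12.28, 12.28, 11.44, 11.18, 10.91, 10.53
The 2 values of 12.28 share dense rank 2.
Remaining distinct values take the next consecutive integers.
Sample 2 values → pooled ranks: 10.53→6, 12.87→1, 11.18→4
Rank sum = 6 + 1 + 4 = 11

11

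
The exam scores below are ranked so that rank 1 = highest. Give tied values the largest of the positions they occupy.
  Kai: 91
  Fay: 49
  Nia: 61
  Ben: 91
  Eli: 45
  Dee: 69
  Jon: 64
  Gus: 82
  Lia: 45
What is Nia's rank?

Sorted (descending): 91, 91, 82, 69, 64, 61, 49, 45, 45
The 2 values of 91 occupy positions 1–2 → each gets rank 2.
The 2 values of 45 occupy positions 8–9 → each gets rank 9.
Nia has value 61 → rank 6.

6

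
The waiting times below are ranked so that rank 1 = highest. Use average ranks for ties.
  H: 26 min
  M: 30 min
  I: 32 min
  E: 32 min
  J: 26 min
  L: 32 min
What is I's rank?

2

Sorted (descending): 32, 32, 32, 30, 26, 26
The 3 values of 32 occupy positions 1–3 → average rank 2.
The 2 values of 26 occupy positions 5–6 → average rank (5+6)/2 = 5.5.
I has value 32 min → rank 2.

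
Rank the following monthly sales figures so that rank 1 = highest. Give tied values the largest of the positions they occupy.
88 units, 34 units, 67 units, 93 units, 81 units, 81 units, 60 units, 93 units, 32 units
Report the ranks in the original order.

3, 8, 6, 2, 5, 5, 7, 2, 9

Sorted (descending): 93, 93, 88, 81, 81, 67, 60, 34, 32
The 2 values of 93 occupy positions 1–2 → each gets rank 2.
The 2 values of 81 occupy positions 4–5 → each gets rank 5.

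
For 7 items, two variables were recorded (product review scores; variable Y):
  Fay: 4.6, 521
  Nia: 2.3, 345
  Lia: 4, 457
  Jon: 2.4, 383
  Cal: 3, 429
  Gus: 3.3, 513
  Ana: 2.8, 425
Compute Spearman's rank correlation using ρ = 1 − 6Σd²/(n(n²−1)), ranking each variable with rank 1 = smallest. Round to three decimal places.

0.964

Ranks of variable 1: 7, 1, 6, 2, 4, 5, 3
Ranks of variable 2: 7, 1, 5, 2, 4, 6, 3
d = r₁ − r₂: 0, 0, 1, 0, 0, -1, 0
d²: 0, 0, 1, 0, 0, 1, 0; Σd² = 2
ρ = 1 − 6·2/(7·48) = 1 − 12/336 = 0.964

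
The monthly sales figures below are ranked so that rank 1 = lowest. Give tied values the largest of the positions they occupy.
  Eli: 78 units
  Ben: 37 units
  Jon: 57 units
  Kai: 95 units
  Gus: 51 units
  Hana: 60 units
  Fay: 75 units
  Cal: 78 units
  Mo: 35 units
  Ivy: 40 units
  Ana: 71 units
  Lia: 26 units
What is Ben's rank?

3

Sorted (ascending): 26, 35, 37, 40, 51, 57, 60, 71, 75, 78, 78, 95
The 2 values of 78 occupy positions 10–11 → each gets rank 11.
Ben has value 37 units → rank 3.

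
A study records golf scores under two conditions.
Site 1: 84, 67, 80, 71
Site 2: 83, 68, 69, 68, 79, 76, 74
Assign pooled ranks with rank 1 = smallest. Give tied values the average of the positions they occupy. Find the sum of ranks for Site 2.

40

Sorted (ascending): 67, 68, 68, 69, 71, 74, 76, 79, 80, 83, 84
The 2 values of 68 occupy positions 2–3 → average rank (2+3)/2 = 2.5.
Site 2 values → pooled ranks: 83→10, 68→2.5, 69→4, 68→2.5, 79→8, 76→7, 74→6
Rank sum = 10 + 2.5 + 4 + 2.5 + 8 + 7 + 6 = 40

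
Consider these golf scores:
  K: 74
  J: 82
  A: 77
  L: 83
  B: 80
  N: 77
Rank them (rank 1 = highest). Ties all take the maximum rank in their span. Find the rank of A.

5

Sorted (descending): 83, 82, 80, 77, 77, 74
The 2 values of 77 occupy positions 4–5 → each gets rank 5.
A has value 77 → rank 5.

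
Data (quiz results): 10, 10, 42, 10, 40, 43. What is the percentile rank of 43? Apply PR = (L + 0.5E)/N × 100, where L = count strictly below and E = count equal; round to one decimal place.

91.7

N = 6.
Strictly below 43: 5. Equal to 43: 1.
PR = (5 + 0.5·1)/6 × 100 = 91.7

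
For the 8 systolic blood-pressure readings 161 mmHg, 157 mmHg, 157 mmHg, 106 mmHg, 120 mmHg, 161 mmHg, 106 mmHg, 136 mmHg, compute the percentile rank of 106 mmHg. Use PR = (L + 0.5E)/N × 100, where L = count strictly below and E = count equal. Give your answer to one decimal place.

12.5

N = 8.
Strictly below 106: 0. Equal to 106: 2.
PR = (0 + 0.5·2)/8 × 100 = 12.5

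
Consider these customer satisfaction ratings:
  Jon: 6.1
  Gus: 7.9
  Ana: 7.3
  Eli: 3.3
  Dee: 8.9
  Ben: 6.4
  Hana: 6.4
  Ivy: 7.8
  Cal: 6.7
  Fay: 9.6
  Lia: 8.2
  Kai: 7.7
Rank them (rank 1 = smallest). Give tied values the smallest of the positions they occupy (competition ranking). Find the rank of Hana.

Sorted (ascending): 3.3, 6.1, 6.4, 6.4, 6.7, 7.3, 7.7, 7.8, 7.9, 8.2, 8.9, 9.6
The 2 values of 6.4 occupy positions 3–4 → each gets rank 3.
Hana has value 6.4 → rank 3.

3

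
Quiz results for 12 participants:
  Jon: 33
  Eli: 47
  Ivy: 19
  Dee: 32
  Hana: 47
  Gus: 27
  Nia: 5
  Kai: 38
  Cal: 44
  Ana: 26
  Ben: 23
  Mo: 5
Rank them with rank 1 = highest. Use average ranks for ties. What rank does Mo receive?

11.5

Sorted (descending): 47, 47, 44, 38, 33, 32, 27, 26, 23, 19, 5, 5
The 2 values of 47 occupy positions 1–2 → average rank (1+2)/2 = 1.5.
The 2 values of 5 occupy positions 11–12 → average rank (11+12)/2 = 11.5.
Mo has value 5 → rank 11.5.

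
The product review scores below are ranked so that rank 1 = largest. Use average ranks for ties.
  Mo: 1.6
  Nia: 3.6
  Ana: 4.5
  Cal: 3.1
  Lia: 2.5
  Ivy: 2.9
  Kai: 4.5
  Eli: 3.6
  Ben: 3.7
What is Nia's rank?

4.5

Sorted (descending): 4.5, 4.5, 3.7, 3.6, 3.6, 3.1, 2.9, 2.5, 1.6
The 2 values of 4.5 occupy positions 1–2 → average rank (1+2)/2 = 1.5.
The 2 values of 3.6 occupy positions 4–5 → average rank (4+5)/2 = 4.5.
Nia has value 3.6 → rank 4.5.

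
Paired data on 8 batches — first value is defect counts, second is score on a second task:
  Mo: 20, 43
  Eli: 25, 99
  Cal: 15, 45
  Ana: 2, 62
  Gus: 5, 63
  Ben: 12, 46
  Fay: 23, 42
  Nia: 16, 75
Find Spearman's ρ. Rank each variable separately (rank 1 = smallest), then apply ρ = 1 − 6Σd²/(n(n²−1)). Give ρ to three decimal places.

Ranks of variable 1: 6, 8, 4, 1, 2, 3, 7, 5
Ranks of variable 2: 2, 8, 3, 5, 6, 4, 1, 7
d = r₁ − r₂: 4, 0, 1, -4, -4, -1, 6, -2
d²: 16, 0, 1, 16, 16, 1, 36, 4; Σd² = 90
ρ = 1 − 6·90/(8·63) = 1 − 540/504 = -0.071

-0.071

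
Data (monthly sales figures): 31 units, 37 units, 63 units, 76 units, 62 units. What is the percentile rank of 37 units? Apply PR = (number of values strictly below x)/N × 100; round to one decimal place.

20.0

N = 5.
Strictly below 37: 1. Equal to 37: 1.
PR = 1/5 × 100 = 20.0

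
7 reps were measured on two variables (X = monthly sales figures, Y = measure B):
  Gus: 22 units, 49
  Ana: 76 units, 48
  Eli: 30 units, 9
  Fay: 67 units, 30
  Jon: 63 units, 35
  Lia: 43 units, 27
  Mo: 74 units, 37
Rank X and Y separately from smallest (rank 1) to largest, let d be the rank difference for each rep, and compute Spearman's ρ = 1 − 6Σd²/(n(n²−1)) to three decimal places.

0.214

Ranks of variable 1: 1, 7, 2, 5, 4, 3, 6
Ranks of variable 2: 7, 6, 1, 3, 4, 2, 5
d = r₁ − r₂: -6, 1, 1, 2, 0, 1, 1
d²: 36, 1, 1, 4, 0, 1, 1; Σd² = 44
ρ = 1 − 6·44/(7·48) = 1 − 264/336 = 0.214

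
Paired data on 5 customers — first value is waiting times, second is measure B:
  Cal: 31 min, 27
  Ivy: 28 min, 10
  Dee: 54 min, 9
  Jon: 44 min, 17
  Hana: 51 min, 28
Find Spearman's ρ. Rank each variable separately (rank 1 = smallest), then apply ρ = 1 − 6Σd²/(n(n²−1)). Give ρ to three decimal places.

Ranks of variable 1: 2, 1, 5, 3, 4
Ranks of variable 2: 4, 2, 1, 3, 5
d = r₁ − r₂: -2, -1, 4, 0, -1
d²: 4, 1, 16, 0, 1; Σd² = 22
ρ = 1 − 6·22/(5·24) = 1 − 132/120 = -0.100

-0.100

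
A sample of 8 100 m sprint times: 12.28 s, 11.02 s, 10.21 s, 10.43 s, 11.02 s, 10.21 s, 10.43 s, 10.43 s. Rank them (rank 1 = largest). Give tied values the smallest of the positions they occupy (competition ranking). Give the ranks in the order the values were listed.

Sorted (descending): 12.28, 11.02, 11.02, 10.43, 10.43, 10.43, 10.21, 10.21
The 2 values of 11.02 occupy positions 2–3 → each gets rank 2.
The 3 values of 10.43 occupy positions 4–6 → each gets rank 4.
The 2 values of 10.21 occupy positions 7–8 → each gets rank 7.

1, 2, 7, 4, 2, 7, 4, 4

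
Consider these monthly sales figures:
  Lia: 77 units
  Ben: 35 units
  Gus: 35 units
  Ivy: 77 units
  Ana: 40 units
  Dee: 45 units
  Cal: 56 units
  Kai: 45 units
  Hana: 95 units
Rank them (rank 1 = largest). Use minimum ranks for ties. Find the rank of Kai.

Sorted (descending): 95, 77, 77, 56, 45, 45, 40, 35, 35
The 2 values of 77 occupy positions 2–3 → each gets rank 2.
The 2 values of 45 occupy positions 5–6 → each gets rank 5.
The 2 values of 35 occupy positions 8–9 → each gets rank 8.
Kai has value 45 units → rank 5.

5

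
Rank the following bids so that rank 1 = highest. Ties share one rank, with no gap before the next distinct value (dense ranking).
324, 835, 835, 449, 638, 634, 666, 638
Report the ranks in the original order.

6, 1, 1, 5, 3, 4, 2, 3

Sorted (descending): 835, 835, 666, 638, 638, 634, 449, 324
The 2 values of 835 share dense rank 1.
The 2 values of 638 share dense rank 3.
Remaining distinct values take the next consecutive integers.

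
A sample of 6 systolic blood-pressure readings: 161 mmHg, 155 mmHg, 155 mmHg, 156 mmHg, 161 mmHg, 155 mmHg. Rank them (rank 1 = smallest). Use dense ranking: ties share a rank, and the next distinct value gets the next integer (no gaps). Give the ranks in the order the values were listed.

Sorted (ascending): 155, 155, 155, 156, 161, 161
The 3 values of 155 share dense rank 1.
The 2 values of 161 share dense rank 3.
Remaining distinct values take the next consecutive integers.

3, 1, 1, 2, 3, 1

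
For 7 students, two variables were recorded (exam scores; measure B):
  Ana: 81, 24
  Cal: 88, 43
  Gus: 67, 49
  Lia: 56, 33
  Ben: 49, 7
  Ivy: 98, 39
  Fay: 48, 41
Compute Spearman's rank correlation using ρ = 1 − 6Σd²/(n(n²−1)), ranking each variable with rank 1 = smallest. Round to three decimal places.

0.214

Ranks of variable 1: 5, 6, 4, 3, 2, 7, 1
Ranks of variable 2: 2, 6, 7, 3, 1, 4, 5
d = r₁ − r₂: 3, 0, -3, 0, 1, 3, -4
d²: 9, 0, 9, 0, 1, 9, 16; Σd² = 44
ρ = 1 − 6·44/(7·48) = 1 − 264/336 = 0.214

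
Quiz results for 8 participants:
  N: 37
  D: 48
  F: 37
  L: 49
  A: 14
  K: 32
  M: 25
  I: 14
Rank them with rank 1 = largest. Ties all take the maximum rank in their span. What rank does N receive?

Sorted (descending): 49, 48, 37, 37, 32, 25, 14, 14
The 2 values of 37 occupy positions 3–4 → each gets rank 4.
The 2 values of 14 occupy positions 7–8 → each gets rank 8.
N has value 37 → rank 4.

4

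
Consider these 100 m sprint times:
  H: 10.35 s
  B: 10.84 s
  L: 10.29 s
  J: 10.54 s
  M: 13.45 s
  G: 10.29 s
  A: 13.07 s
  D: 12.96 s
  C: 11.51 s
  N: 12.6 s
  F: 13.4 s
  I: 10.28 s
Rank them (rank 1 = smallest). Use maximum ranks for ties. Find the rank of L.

Sorted (ascending): 10.28, 10.29, 10.29, 10.35, 10.54, 10.84, 11.51, 12.6, 12.96, 13.07, 13.4, 13.45
The 2 values of 10.29 occupy positions 2–3 → each gets rank 3.
L has value 10.29 s → rank 3.

3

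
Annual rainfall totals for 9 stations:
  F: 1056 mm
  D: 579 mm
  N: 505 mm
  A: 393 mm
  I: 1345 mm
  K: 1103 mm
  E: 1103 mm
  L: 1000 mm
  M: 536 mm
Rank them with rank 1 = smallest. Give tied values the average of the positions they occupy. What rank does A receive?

Sorted (ascending): 393, 505, 536, 579, 1000, 1056, 1103, 1103, 1345
The 2 values of 1103 occupy positions 7–8 → average rank (7+8)/2 = 7.5.
A has value 393 mm → rank 1.

1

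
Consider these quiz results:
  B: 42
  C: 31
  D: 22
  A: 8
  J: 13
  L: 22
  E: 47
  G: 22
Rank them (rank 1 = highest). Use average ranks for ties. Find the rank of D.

5

Sorted (descending): 47, 42, 31, 22, 22, 22, 13, 8
The 3 values of 22 occupy positions 4–6 → average rank 5.
D has value 22 → rank 5.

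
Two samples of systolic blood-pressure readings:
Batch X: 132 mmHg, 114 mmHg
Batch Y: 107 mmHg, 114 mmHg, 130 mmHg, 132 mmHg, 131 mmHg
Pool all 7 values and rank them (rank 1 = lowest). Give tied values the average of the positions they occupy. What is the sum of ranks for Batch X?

Sorted (ascending): 107, 114, 114, 130, 131, 132, 132
The 2 values of 114 occupy positions 2–3 → average rank (2+3)/2 = 2.5.
The 2 values of 132 occupy positions 6–7 → average rank (6+7)/2 = 6.5.
Batch X values → pooled ranks: 132→6.5, 114→2.5
Rank sum = 6.5 + 2.5 = 9

9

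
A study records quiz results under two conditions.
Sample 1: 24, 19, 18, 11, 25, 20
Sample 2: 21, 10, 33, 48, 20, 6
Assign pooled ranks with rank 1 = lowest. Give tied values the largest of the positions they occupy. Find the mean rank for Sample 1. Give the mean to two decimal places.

6.33

Sorted (ascending): 6, 10, 11, 18, 19, 20, 20, 21, 24, 25, 33, 48
The 2 values of 20 occupy positions 6–7 → each gets rank 7.
Sample 1 values → pooled ranks: 24→9, 19→5, 18→4, 11→3, 25→10, 20→7
Mean rank = (9 + 5 + 4 + 3 + 10 + 7) / 6 = 6.33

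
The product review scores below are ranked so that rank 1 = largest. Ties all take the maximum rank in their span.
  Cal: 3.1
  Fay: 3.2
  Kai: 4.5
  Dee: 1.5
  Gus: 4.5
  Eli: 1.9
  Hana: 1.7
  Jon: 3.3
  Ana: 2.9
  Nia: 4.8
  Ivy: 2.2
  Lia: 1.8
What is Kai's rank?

3

Sorted (descending): 4.8, 4.5, 4.5, 3.3, 3.2, 3.1, 2.9, 2.2, 1.9, 1.8, 1.7, 1.5
The 2 values of 4.5 occupy positions 2–3 → each gets rank 3.
Kai has value 4.5 → rank 3.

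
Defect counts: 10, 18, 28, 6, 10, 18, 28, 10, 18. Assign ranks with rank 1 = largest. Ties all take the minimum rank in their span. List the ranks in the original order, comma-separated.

Sorted (descending): 28, 28, 18, 18, 18, 10, 10, 10, 6
The 2 values of 28 occupy positions 1–2 → each gets rank 1.
The 3 values of 18 occupy positions 3–5 → each gets rank 3.
The 3 values of 10 occupy positions 6–8 → each gets rank 6.

6, 3, 1, 9, 6, 3, 1, 6, 3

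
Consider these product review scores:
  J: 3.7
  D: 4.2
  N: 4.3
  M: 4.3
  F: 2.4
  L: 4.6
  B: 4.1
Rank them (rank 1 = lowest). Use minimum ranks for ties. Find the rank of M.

Sorted (ascending): 2.4, 3.7, 4.1, 4.2, 4.3, 4.3, 4.6
The 2 values of 4.3 occupy positions 5–6 → each gets rank 5.
M has value 4.3 → rank 5.

5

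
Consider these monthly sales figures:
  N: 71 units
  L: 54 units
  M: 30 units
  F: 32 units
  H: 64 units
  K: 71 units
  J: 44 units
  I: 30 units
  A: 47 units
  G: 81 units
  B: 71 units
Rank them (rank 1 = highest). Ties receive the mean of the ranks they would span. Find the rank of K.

Sorted (descending): 81, 71, 71, 71, 64, 54, 47, 44, 32, 30, 30
The 3 values of 71 occupy positions 2–4 → average rank 3.
The 2 values of 30 occupy positions 10–11 → average rank (10+11)/2 = 10.5.
K has value 71 units → rank 3.

3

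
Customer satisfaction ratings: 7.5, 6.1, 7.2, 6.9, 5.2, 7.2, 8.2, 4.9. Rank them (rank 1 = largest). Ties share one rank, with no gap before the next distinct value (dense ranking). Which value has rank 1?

Sorted (descending): 8.2, 7.5, 7.2, 7.2, 6.9, 6.1, 5.2, 4.9
The 2 values of 7.2 share dense rank 3.
Remaining distinct values take the next consecutive integers.
Rank 1 → value 8.2.

8.2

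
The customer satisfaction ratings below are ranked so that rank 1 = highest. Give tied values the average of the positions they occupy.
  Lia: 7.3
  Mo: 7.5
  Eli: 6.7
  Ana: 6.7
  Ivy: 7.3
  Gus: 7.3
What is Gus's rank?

3

Sorted (descending): 7.5, 7.3, 7.3, 7.3, 6.7, 6.7
The 3 values of 7.3 occupy positions 2–4 → average rank 3.
The 2 values of 6.7 occupy positions 5–6 → average rank (5+6)/2 = 5.5.
Gus has value 7.3 → rank 3.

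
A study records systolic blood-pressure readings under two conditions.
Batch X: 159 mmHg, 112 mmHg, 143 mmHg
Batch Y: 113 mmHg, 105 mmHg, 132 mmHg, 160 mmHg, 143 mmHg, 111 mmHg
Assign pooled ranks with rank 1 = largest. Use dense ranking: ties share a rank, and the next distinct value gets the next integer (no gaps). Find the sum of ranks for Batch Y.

Sorted (descending): 160, 159, 143, 143, 132, 113, 112, 111, 105
The 2 values of 143 share dense rank 3.
Remaining distinct values take the next consecutive integers.
Batch Y values → pooled ranks: 113→5, 105→8, 132→4, 160→1, 143→3, 111→7
Rank sum = 5 + 8 + 4 + 1 + 3 + 7 = 28

28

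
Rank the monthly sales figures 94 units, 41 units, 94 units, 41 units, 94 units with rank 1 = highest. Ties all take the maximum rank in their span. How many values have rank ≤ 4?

3

Sorted (descending): 94, 94, 94, 41, 41
The 3 values of 94 occupy positions 1–3 → each gets rank 3.
The 2 values of 41 occupy positions 4–5 → each gets rank 5.
Ranks ≤ 4: {3, 3, 3} → 3 values.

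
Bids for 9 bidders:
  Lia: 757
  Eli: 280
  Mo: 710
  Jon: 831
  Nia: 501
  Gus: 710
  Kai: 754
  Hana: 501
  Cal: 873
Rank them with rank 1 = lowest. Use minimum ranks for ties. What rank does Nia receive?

2

Sorted (ascending): 280, 501, 501, 710, 710, 754, 757, 831, 873
The 2 values of 501 occupy positions 2–3 → each gets rank 2.
The 2 values of 710 occupy positions 4–5 → each gets rank 4.
Nia has value 501 → rank 2.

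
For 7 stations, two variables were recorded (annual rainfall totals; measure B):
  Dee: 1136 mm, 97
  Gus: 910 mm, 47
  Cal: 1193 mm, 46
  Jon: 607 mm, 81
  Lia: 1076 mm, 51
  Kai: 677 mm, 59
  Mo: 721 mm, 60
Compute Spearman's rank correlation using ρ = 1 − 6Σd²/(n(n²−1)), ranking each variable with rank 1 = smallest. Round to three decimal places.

Ranks of variable 1: 6, 4, 7, 1, 5, 2, 3
Ranks of variable 2: 7, 2, 1, 6, 3, 4, 5
d = r₁ − r₂: -1, 2, 6, -5, 2, -2, -2
d²: 1, 4, 36, 25, 4, 4, 4; Σd² = 78
ρ = 1 − 6·78/(7·48) = 1 − 468/336 = -0.393

-0.393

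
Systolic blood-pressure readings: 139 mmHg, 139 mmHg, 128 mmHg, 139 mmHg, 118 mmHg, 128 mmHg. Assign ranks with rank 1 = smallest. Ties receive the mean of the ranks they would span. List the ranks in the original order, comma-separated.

Sorted (ascending): 118, 128, 128, 139, 139, 139
The 2 values of 128 occupy positions 2–3 → average rank (2+3)/2 = 2.5.
The 3 values of 139 occupy positions 4–6 → average rank 5.

5, 5, 2.5, 5, 1, 2.5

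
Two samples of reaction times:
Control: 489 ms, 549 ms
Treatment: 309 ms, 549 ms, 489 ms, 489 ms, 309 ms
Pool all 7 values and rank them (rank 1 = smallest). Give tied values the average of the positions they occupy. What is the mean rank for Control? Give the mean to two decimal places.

5.25

Sorted (ascending): 309, 309, 489, 489, 489, 549, 549
The 2 values of 309 occupy positions 1–2 → average rank (1+2)/2 = 1.5.
The 3 values of 489 occupy positions 3–5 → average rank 4.
The 2 values of 549 occupy positions 6–7 → average rank (6+7)/2 = 6.5.
Control values → pooled ranks: 489→4, 549→6.5
Mean rank = (4 + 6.5) / 2 = 5.25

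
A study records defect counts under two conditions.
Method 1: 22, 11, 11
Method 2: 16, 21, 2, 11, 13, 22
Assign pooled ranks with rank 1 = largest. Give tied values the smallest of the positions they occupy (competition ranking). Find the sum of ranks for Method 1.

Sorted (descending): 22, 22, 21, 16, 13, 11, 11, 11, 2
The 2 values of 22 occupy positions 1–2 → each gets rank 1.
The 3 values of 11 occupy positions 6–8 → each gets rank 6.
Method 1 values → pooled ranks: 22→1, 11→6, 11→6
Rank sum = 1 + 6 + 6 = 13

13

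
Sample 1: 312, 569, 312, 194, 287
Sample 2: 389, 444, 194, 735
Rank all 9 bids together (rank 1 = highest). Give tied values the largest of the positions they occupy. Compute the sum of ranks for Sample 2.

17

Sorted (descending): 735, 569, 444, 389, 312, 312, 287, 194, 194
The 2 values of 312 occupy positions 5–6 → each gets rank 6.
The 2 values of 194 occupy positions 8–9 → each gets rank 9.
Sample 2 values → pooled ranks: 389→4, 444→3, 194→9, 735→1
Rank sum = 4 + 3 + 9 + 1 = 17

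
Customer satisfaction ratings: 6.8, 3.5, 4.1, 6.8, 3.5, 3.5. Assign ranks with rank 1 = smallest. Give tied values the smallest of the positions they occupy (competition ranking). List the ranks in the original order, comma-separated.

5, 1, 4, 5, 1, 1

Sorted (ascending): 3.5, 3.5, 3.5, 4.1, 6.8, 6.8
The 3 values of 3.5 occupy positions 1–3 → each gets rank 1.
The 2 values of 6.8 occupy positions 5–6 → each gets rank 5.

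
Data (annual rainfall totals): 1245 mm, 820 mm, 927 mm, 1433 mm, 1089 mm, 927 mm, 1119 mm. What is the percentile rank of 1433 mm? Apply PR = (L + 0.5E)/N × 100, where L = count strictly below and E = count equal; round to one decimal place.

N = 7.
Strictly below 1433: 6. Equal to 1433: 1.
PR = (6 + 0.5·1)/7 × 100 = 92.9

92.9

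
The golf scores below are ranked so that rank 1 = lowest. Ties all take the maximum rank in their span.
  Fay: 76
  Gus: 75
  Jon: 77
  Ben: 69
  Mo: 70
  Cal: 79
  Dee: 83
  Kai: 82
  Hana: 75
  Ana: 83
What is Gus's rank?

4

Sorted (ascending): 69, 70, 75, 75, 76, 77, 79, 82, 83, 83
The 2 values of 75 occupy positions 3–4 → each gets rank 4.
The 2 values of 83 occupy positions 9–10 → each gets rank 10.
Gus has value 75 → rank 4.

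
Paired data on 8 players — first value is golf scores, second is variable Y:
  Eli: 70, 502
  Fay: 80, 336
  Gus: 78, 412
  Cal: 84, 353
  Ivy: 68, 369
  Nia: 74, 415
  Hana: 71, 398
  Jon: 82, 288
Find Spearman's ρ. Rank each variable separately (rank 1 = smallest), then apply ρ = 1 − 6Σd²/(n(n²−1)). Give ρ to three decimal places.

-0.619

Ranks of variable 1: 2, 6, 5, 8, 1, 4, 3, 7
Ranks of variable 2: 8, 2, 6, 3, 4, 7, 5, 1
d = r₁ − r₂: -6, 4, -1, 5, -3, -3, -2, 6
d²: 36, 16, 1, 25, 9, 9, 4, 36; Σd² = 136
ρ = 1 − 6·136/(8·63) = 1 − 816/504 = -0.619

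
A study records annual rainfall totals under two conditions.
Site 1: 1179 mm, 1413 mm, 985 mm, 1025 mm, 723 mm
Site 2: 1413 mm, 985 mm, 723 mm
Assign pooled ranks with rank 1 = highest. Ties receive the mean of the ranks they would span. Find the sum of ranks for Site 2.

Sorted (descending): 1413, 1413, 1179, 1025, 985, 985, 723, 723
The 2 values of 1413 occupy positions 1–2 → average rank (1+2)/2 = 1.5.
The 2 values of 985 occupy positions 5–6 → average rank (5+6)/2 = 5.5.
The 2 values of 723 occupy positions 7–8 → average rank (7+8)/2 = 7.5.
Site 2 values → pooled ranks: 1413→1.5, 985→5.5, 723→7.5
Rank sum = 1.5 + 5.5 + 7.5 = 14.5

14.5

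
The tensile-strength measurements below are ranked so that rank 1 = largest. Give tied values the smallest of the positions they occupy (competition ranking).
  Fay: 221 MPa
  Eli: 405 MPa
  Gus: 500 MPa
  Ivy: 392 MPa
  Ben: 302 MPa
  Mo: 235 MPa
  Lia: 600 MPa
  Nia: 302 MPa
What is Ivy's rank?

Sorted (descending): 600, 500, 405, 392, 302, 302, 235, 221
The 2 values of 302 occupy positions 5–6 → each gets rank 5.
Ivy has value 392 MPa → rank 4.

4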